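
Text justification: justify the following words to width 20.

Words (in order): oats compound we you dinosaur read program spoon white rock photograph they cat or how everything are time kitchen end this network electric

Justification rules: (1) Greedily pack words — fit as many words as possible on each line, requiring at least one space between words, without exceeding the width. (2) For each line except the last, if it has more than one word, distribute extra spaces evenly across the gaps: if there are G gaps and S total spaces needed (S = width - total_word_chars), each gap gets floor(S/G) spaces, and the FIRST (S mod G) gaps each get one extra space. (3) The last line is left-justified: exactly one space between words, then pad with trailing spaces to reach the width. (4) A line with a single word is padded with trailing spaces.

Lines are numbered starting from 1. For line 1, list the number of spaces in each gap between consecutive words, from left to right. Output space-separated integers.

Answer: 1 1 1

Derivation:
Line 1: ['oats', 'compound', 'we', 'you'] (min_width=20, slack=0)
Line 2: ['dinosaur', 'read'] (min_width=13, slack=7)
Line 3: ['program', 'spoon', 'white'] (min_width=19, slack=1)
Line 4: ['rock', 'photograph', 'they'] (min_width=20, slack=0)
Line 5: ['cat', 'or', 'how'] (min_width=10, slack=10)
Line 6: ['everything', 'are', 'time'] (min_width=19, slack=1)
Line 7: ['kitchen', 'end', 'this'] (min_width=16, slack=4)
Line 8: ['network', 'electric'] (min_width=16, slack=4)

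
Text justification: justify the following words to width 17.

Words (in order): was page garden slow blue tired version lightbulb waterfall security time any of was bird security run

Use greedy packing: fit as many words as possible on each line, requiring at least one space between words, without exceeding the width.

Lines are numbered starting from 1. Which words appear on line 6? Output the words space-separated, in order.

Line 1: ['was', 'page', 'garden'] (min_width=15, slack=2)
Line 2: ['slow', 'blue', 'tired'] (min_width=15, slack=2)
Line 3: ['version', 'lightbulb'] (min_width=17, slack=0)
Line 4: ['waterfall'] (min_width=9, slack=8)
Line 5: ['security', 'time', 'any'] (min_width=17, slack=0)
Line 6: ['of', 'was', 'bird'] (min_width=11, slack=6)
Line 7: ['security', 'run'] (min_width=12, slack=5)

Answer: of was bird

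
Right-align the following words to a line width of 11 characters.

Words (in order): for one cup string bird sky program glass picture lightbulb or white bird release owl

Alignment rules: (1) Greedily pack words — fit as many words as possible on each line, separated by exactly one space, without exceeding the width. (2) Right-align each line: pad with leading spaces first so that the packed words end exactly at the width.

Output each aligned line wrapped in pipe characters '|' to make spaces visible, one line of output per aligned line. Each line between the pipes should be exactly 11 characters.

Line 1: ['for', 'one', 'cup'] (min_width=11, slack=0)
Line 2: ['string', 'bird'] (min_width=11, slack=0)
Line 3: ['sky', 'program'] (min_width=11, slack=0)
Line 4: ['glass'] (min_width=5, slack=6)
Line 5: ['picture'] (min_width=7, slack=4)
Line 6: ['lightbulb'] (min_width=9, slack=2)
Line 7: ['or', 'white'] (min_width=8, slack=3)
Line 8: ['bird'] (min_width=4, slack=7)
Line 9: ['release', 'owl'] (min_width=11, slack=0)

Answer: |for one cup|
|string bird|
|sky program|
|      glass|
|    picture|
|  lightbulb|
|   or white|
|       bird|
|release owl|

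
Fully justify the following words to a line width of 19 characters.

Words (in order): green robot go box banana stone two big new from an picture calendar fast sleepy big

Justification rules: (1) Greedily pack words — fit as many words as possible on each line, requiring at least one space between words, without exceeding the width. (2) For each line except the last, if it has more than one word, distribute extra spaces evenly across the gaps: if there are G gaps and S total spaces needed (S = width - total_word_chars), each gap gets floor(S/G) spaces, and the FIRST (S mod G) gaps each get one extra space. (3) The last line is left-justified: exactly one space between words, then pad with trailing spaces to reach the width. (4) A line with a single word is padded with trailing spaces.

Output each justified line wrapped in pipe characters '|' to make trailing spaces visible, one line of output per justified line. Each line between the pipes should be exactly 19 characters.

Answer: |green  robot go box|
|banana   stone  two|
|big   new  from  an|
|picture    calendar|
|fast sleepy big    |

Derivation:
Line 1: ['green', 'robot', 'go', 'box'] (min_width=18, slack=1)
Line 2: ['banana', 'stone', 'two'] (min_width=16, slack=3)
Line 3: ['big', 'new', 'from', 'an'] (min_width=15, slack=4)
Line 4: ['picture', 'calendar'] (min_width=16, slack=3)
Line 5: ['fast', 'sleepy', 'big'] (min_width=15, slack=4)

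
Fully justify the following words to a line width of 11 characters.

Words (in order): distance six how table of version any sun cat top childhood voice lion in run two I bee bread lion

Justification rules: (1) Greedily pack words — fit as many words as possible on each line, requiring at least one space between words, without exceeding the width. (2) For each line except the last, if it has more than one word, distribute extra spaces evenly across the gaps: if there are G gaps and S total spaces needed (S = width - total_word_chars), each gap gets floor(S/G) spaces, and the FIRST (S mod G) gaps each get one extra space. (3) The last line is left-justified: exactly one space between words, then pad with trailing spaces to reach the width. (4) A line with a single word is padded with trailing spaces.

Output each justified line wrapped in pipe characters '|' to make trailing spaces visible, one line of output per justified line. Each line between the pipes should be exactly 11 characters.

Answer: |distance   |
|six     how|
|table    of|
|version any|
|sun cat top|
|childhood  |
|voice  lion|
|in  run two|
|I bee bread|
|lion       |

Derivation:
Line 1: ['distance'] (min_width=8, slack=3)
Line 2: ['six', 'how'] (min_width=7, slack=4)
Line 3: ['table', 'of'] (min_width=8, slack=3)
Line 4: ['version', 'any'] (min_width=11, slack=0)
Line 5: ['sun', 'cat', 'top'] (min_width=11, slack=0)
Line 6: ['childhood'] (min_width=9, slack=2)
Line 7: ['voice', 'lion'] (min_width=10, slack=1)
Line 8: ['in', 'run', 'two'] (min_width=10, slack=1)
Line 9: ['I', 'bee', 'bread'] (min_width=11, slack=0)
Line 10: ['lion'] (min_width=4, slack=7)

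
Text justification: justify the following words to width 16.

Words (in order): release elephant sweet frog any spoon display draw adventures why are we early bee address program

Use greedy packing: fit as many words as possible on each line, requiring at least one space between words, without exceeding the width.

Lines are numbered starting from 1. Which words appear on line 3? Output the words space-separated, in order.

Answer: spoon display

Derivation:
Line 1: ['release', 'elephant'] (min_width=16, slack=0)
Line 2: ['sweet', 'frog', 'any'] (min_width=14, slack=2)
Line 3: ['spoon', 'display'] (min_width=13, slack=3)
Line 4: ['draw', 'adventures'] (min_width=15, slack=1)
Line 5: ['why', 'are', 'we', 'early'] (min_width=16, slack=0)
Line 6: ['bee', 'address'] (min_width=11, slack=5)
Line 7: ['program'] (min_width=7, slack=9)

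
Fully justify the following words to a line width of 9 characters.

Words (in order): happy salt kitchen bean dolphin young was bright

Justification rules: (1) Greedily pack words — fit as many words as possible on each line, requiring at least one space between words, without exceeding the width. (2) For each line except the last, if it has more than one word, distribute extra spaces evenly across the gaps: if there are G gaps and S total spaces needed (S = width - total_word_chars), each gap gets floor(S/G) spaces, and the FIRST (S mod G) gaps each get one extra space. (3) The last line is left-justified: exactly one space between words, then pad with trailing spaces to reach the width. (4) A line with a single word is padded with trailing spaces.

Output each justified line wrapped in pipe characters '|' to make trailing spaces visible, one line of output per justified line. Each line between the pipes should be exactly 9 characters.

Answer: |happy    |
|salt     |
|kitchen  |
|bean     |
|dolphin  |
|young was|
|bright   |

Derivation:
Line 1: ['happy'] (min_width=5, slack=4)
Line 2: ['salt'] (min_width=4, slack=5)
Line 3: ['kitchen'] (min_width=7, slack=2)
Line 4: ['bean'] (min_width=4, slack=5)
Line 5: ['dolphin'] (min_width=7, slack=2)
Line 6: ['young', 'was'] (min_width=9, slack=0)
Line 7: ['bright'] (min_width=6, slack=3)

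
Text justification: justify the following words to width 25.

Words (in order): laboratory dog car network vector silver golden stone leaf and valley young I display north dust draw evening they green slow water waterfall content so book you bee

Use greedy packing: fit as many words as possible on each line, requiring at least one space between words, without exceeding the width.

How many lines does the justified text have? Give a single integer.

Line 1: ['laboratory', 'dog', 'car'] (min_width=18, slack=7)
Line 2: ['network', 'vector', 'silver'] (min_width=21, slack=4)
Line 3: ['golden', 'stone', 'leaf', 'and'] (min_width=21, slack=4)
Line 4: ['valley', 'young', 'I', 'display'] (min_width=22, slack=3)
Line 5: ['north', 'dust', 'draw', 'evening'] (min_width=23, slack=2)
Line 6: ['they', 'green', 'slow', 'water'] (min_width=21, slack=4)
Line 7: ['waterfall', 'content', 'so', 'book'] (min_width=25, slack=0)
Line 8: ['you', 'bee'] (min_width=7, slack=18)
Total lines: 8

Answer: 8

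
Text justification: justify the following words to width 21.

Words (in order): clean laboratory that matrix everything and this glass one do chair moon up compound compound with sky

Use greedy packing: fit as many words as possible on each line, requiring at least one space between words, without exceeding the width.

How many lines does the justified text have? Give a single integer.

Line 1: ['clean', 'laboratory', 'that'] (min_width=21, slack=0)
Line 2: ['matrix', 'everything', 'and'] (min_width=21, slack=0)
Line 3: ['this', 'glass', 'one', 'do'] (min_width=17, slack=4)
Line 4: ['chair', 'moon', 'up'] (min_width=13, slack=8)
Line 5: ['compound', 'compound'] (min_width=17, slack=4)
Line 6: ['with', 'sky'] (min_width=8, slack=13)
Total lines: 6

Answer: 6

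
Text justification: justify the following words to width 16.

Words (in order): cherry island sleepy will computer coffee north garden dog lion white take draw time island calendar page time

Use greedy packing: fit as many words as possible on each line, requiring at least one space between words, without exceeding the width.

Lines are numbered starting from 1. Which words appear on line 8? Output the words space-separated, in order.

Answer: time

Derivation:
Line 1: ['cherry', 'island'] (min_width=13, slack=3)
Line 2: ['sleepy', 'will'] (min_width=11, slack=5)
Line 3: ['computer', 'coffee'] (min_width=15, slack=1)
Line 4: ['north', 'garden', 'dog'] (min_width=16, slack=0)
Line 5: ['lion', 'white', 'take'] (min_width=15, slack=1)
Line 6: ['draw', 'time', 'island'] (min_width=16, slack=0)
Line 7: ['calendar', 'page'] (min_width=13, slack=3)
Line 8: ['time'] (min_width=4, slack=12)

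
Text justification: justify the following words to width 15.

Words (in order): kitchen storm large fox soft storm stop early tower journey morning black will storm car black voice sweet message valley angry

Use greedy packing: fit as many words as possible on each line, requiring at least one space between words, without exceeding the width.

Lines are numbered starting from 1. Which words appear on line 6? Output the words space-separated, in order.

Answer: black will

Derivation:
Line 1: ['kitchen', 'storm'] (min_width=13, slack=2)
Line 2: ['large', 'fox', 'soft'] (min_width=14, slack=1)
Line 3: ['storm', 'stop'] (min_width=10, slack=5)
Line 4: ['early', 'tower'] (min_width=11, slack=4)
Line 5: ['journey', 'morning'] (min_width=15, slack=0)
Line 6: ['black', 'will'] (min_width=10, slack=5)
Line 7: ['storm', 'car', 'black'] (min_width=15, slack=0)
Line 8: ['voice', 'sweet'] (min_width=11, slack=4)
Line 9: ['message', 'valley'] (min_width=14, slack=1)
Line 10: ['angry'] (min_width=5, slack=10)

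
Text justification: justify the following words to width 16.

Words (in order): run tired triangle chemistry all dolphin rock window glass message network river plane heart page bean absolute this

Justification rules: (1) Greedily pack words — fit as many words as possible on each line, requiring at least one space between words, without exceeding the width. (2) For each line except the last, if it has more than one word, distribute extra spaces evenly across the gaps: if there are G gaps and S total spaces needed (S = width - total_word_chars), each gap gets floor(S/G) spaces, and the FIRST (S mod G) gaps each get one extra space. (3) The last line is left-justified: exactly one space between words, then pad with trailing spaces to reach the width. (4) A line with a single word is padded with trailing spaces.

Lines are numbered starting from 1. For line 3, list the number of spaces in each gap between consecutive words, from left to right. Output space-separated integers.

Line 1: ['run', 'tired'] (min_width=9, slack=7)
Line 2: ['triangle'] (min_width=8, slack=8)
Line 3: ['chemistry', 'all'] (min_width=13, slack=3)
Line 4: ['dolphin', 'rock'] (min_width=12, slack=4)
Line 5: ['window', 'glass'] (min_width=12, slack=4)
Line 6: ['message', 'network'] (min_width=15, slack=1)
Line 7: ['river', 'plane'] (min_width=11, slack=5)
Line 8: ['heart', 'page', 'bean'] (min_width=15, slack=1)
Line 9: ['absolute', 'this'] (min_width=13, slack=3)

Answer: 4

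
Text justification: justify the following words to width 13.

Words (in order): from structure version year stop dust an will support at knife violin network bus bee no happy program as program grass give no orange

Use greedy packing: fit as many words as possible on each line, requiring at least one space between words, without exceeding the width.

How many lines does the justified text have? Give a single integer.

Answer: 13

Derivation:
Line 1: ['from'] (min_width=4, slack=9)
Line 2: ['structure'] (min_width=9, slack=4)
Line 3: ['version', 'year'] (min_width=12, slack=1)
Line 4: ['stop', 'dust', 'an'] (min_width=12, slack=1)
Line 5: ['will', 'support'] (min_width=12, slack=1)
Line 6: ['at', 'knife'] (min_width=8, slack=5)
Line 7: ['violin'] (min_width=6, slack=7)
Line 8: ['network', 'bus'] (min_width=11, slack=2)
Line 9: ['bee', 'no', 'happy'] (min_width=12, slack=1)
Line 10: ['program', 'as'] (min_width=10, slack=3)
Line 11: ['program', 'grass'] (min_width=13, slack=0)
Line 12: ['give', 'no'] (min_width=7, slack=6)
Line 13: ['orange'] (min_width=6, slack=7)
Total lines: 13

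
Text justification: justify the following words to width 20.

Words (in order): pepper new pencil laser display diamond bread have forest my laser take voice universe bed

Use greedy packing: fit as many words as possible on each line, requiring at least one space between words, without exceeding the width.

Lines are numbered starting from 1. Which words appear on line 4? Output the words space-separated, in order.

Answer: forest my laser take

Derivation:
Line 1: ['pepper', 'new', 'pencil'] (min_width=17, slack=3)
Line 2: ['laser', 'display'] (min_width=13, slack=7)
Line 3: ['diamond', 'bread', 'have'] (min_width=18, slack=2)
Line 4: ['forest', 'my', 'laser', 'take'] (min_width=20, slack=0)
Line 5: ['voice', 'universe', 'bed'] (min_width=18, slack=2)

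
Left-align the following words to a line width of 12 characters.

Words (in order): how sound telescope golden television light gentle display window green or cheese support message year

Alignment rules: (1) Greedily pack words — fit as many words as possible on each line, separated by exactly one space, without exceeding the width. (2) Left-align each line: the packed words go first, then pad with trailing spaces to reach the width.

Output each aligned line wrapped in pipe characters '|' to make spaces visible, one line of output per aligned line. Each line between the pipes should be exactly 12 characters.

Answer: |how sound   |
|telescope   |
|golden      |
|television  |
|light gentle|
|display     |
|window green|
|or cheese   |
|support     |
|message year|

Derivation:
Line 1: ['how', 'sound'] (min_width=9, slack=3)
Line 2: ['telescope'] (min_width=9, slack=3)
Line 3: ['golden'] (min_width=6, slack=6)
Line 4: ['television'] (min_width=10, slack=2)
Line 5: ['light', 'gentle'] (min_width=12, slack=0)
Line 6: ['display'] (min_width=7, slack=5)
Line 7: ['window', 'green'] (min_width=12, slack=0)
Line 8: ['or', 'cheese'] (min_width=9, slack=3)
Line 9: ['support'] (min_width=7, slack=5)
Line 10: ['message', 'year'] (min_width=12, slack=0)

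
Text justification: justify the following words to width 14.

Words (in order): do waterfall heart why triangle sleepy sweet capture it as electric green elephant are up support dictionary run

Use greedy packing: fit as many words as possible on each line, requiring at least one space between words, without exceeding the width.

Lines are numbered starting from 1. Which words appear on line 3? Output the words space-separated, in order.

Line 1: ['do', 'waterfall'] (min_width=12, slack=2)
Line 2: ['heart', 'why'] (min_width=9, slack=5)
Line 3: ['triangle'] (min_width=8, slack=6)
Line 4: ['sleepy', 'sweet'] (min_width=12, slack=2)
Line 5: ['capture', 'it', 'as'] (min_width=13, slack=1)
Line 6: ['electric', 'green'] (min_width=14, slack=0)
Line 7: ['elephant', 'are'] (min_width=12, slack=2)
Line 8: ['up', 'support'] (min_width=10, slack=4)
Line 9: ['dictionary', 'run'] (min_width=14, slack=0)

Answer: triangle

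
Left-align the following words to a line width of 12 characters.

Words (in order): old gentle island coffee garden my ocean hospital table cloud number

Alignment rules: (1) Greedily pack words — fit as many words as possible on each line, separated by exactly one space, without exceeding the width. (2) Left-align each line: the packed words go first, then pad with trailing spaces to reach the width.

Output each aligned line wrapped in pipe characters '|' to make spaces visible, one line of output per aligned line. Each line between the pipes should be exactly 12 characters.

Answer: |old gentle  |
|island      |
|coffee      |
|garden my   |
|ocean       |
|hospital    |
|table cloud |
|number      |

Derivation:
Line 1: ['old', 'gentle'] (min_width=10, slack=2)
Line 2: ['island'] (min_width=6, slack=6)
Line 3: ['coffee'] (min_width=6, slack=6)
Line 4: ['garden', 'my'] (min_width=9, slack=3)
Line 5: ['ocean'] (min_width=5, slack=7)
Line 6: ['hospital'] (min_width=8, slack=4)
Line 7: ['table', 'cloud'] (min_width=11, slack=1)
Line 8: ['number'] (min_width=6, slack=6)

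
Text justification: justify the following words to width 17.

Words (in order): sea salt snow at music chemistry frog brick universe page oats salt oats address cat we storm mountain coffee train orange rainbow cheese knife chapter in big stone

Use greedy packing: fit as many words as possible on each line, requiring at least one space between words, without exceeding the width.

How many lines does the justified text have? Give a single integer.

Line 1: ['sea', 'salt', 'snow', 'at'] (min_width=16, slack=1)
Line 2: ['music', 'chemistry'] (min_width=15, slack=2)
Line 3: ['frog', 'brick'] (min_width=10, slack=7)
Line 4: ['universe', 'page'] (min_width=13, slack=4)
Line 5: ['oats', 'salt', 'oats'] (min_width=14, slack=3)
Line 6: ['address', 'cat', 'we'] (min_width=14, slack=3)
Line 7: ['storm', 'mountain'] (min_width=14, slack=3)
Line 8: ['coffee', 'train'] (min_width=12, slack=5)
Line 9: ['orange', 'rainbow'] (min_width=14, slack=3)
Line 10: ['cheese', 'knife'] (min_width=12, slack=5)
Line 11: ['chapter', 'in', 'big'] (min_width=14, slack=3)
Line 12: ['stone'] (min_width=5, slack=12)
Total lines: 12

Answer: 12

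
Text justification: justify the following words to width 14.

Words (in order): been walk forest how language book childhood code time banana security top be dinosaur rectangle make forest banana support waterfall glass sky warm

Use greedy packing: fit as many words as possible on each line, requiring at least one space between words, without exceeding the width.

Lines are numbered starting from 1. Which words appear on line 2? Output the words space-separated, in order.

Answer: forest how

Derivation:
Line 1: ['been', 'walk'] (min_width=9, slack=5)
Line 2: ['forest', 'how'] (min_width=10, slack=4)
Line 3: ['language', 'book'] (min_width=13, slack=1)
Line 4: ['childhood', 'code'] (min_width=14, slack=0)
Line 5: ['time', 'banana'] (min_width=11, slack=3)
Line 6: ['security', 'top'] (min_width=12, slack=2)
Line 7: ['be', 'dinosaur'] (min_width=11, slack=3)
Line 8: ['rectangle', 'make'] (min_width=14, slack=0)
Line 9: ['forest', 'banana'] (min_width=13, slack=1)
Line 10: ['support'] (min_width=7, slack=7)
Line 11: ['waterfall'] (min_width=9, slack=5)
Line 12: ['glass', 'sky', 'warm'] (min_width=14, slack=0)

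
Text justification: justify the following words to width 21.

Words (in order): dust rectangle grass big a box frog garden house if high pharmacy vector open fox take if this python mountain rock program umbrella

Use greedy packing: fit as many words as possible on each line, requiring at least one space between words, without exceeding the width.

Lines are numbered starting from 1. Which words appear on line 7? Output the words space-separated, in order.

Line 1: ['dust', 'rectangle', 'grass'] (min_width=20, slack=1)
Line 2: ['big', 'a', 'box', 'frog', 'garden'] (min_width=21, slack=0)
Line 3: ['house', 'if', 'high'] (min_width=13, slack=8)
Line 4: ['pharmacy', 'vector', 'open'] (min_width=20, slack=1)
Line 5: ['fox', 'take', 'if', 'this'] (min_width=16, slack=5)
Line 6: ['python', 'mountain', 'rock'] (min_width=20, slack=1)
Line 7: ['program', 'umbrella'] (min_width=16, slack=5)

Answer: program umbrella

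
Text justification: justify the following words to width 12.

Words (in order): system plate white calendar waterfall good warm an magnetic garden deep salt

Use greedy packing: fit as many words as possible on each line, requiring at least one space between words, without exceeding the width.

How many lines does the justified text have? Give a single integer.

Answer: 8

Derivation:
Line 1: ['system', 'plate'] (min_width=12, slack=0)
Line 2: ['white'] (min_width=5, slack=7)
Line 3: ['calendar'] (min_width=8, slack=4)
Line 4: ['waterfall'] (min_width=9, slack=3)
Line 5: ['good', 'warm', 'an'] (min_width=12, slack=0)
Line 6: ['magnetic'] (min_width=8, slack=4)
Line 7: ['garden', 'deep'] (min_width=11, slack=1)
Line 8: ['salt'] (min_width=4, slack=8)
Total lines: 8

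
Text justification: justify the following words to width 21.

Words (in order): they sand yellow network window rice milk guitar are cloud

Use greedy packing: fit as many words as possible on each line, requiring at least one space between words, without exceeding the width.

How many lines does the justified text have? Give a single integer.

Answer: 3

Derivation:
Line 1: ['they', 'sand', 'yellow'] (min_width=16, slack=5)
Line 2: ['network', 'window', 'rice'] (min_width=19, slack=2)
Line 3: ['milk', 'guitar', 'are', 'cloud'] (min_width=21, slack=0)
Total lines: 3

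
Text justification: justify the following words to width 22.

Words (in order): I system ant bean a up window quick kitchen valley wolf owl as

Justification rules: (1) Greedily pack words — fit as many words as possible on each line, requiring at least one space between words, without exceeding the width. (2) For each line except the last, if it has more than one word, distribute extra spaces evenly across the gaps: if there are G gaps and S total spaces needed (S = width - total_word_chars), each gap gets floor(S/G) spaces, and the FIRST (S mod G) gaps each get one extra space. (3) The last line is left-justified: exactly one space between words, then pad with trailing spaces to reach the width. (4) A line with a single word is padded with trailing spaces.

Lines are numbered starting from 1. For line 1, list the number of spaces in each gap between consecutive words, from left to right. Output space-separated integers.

Answer: 1 1 1 1 1

Derivation:
Line 1: ['I', 'system', 'ant', 'bean', 'a', 'up'] (min_width=22, slack=0)
Line 2: ['window', 'quick', 'kitchen'] (min_width=20, slack=2)
Line 3: ['valley', 'wolf', 'owl', 'as'] (min_width=18, slack=4)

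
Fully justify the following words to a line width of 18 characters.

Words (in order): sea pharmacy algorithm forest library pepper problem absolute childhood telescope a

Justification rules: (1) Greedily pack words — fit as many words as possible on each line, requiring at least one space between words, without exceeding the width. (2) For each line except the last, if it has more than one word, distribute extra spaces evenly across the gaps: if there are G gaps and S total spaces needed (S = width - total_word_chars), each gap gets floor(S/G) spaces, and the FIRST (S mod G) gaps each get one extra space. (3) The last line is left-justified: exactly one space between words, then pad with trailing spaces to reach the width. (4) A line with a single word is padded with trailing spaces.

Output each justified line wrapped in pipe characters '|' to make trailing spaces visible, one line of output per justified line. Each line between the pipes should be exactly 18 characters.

Answer: |sea       pharmacy|
|algorithm   forest|
|library     pepper|
|problem   absolute|
|childhood         |
|telescope a       |

Derivation:
Line 1: ['sea', 'pharmacy'] (min_width=12, slack=6)
Line 2: ['algorithm', 'forest'] (min_width=16, slack=2)
Line 3: ['library', 'pepper'] (min_width=14, slack=4)
Line 4: ['problem', 'absolute'] (min_width=16, slack=2)
Line 5: ['childhood'] (min_width=9, slack=9)
Line 6: ['telescope', 'a'] (min_width=11, slack=7)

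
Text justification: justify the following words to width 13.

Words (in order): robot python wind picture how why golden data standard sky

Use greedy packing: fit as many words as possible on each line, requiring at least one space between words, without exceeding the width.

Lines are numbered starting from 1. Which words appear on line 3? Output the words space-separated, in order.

Answer: how why

Derivation:
Line 1: ['robot', 'python'] (min_width=12, slack=1)
Line 2: ['wind', 'picture'] (min_width=12, slack=1)
Line 3: ['how', 'why'] (min_width=7, slack=6)
Line 4: ['golden', 'data'] (min_width=11, slack=2)
Line 5: ['standard', 'sky'] (min_width=12, slack=1)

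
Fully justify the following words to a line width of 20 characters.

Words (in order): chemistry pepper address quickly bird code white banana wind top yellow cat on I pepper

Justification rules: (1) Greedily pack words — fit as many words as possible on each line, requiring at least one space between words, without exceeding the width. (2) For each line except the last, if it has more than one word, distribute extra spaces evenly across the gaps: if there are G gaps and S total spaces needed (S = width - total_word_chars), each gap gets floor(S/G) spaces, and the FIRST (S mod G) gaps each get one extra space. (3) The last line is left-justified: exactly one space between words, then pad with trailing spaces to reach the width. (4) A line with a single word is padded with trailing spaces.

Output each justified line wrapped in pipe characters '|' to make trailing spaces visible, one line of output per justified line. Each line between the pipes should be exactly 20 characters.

Answer: |chemistry     pepper|
|address quickly bird|
|code   white  banana|
|wind  top yellow cat|
|on I pepper         |

Derivation:
Line 1: ['chemistry', 'pepper'] (min_width=16, slack=4)
Line 2: ['address', 'quickly', 'bird'] (min_width=20, slack=0)
Line 3: ['code', 'white', 'banana'] (min_width=17, slack=3)
Line 4: ['wind', 'top', 'yellow', 'cat'] (min_width=19, slack=1)
Line 5: ['on', 'I', 'pepper'] (min_width=11, slack=9)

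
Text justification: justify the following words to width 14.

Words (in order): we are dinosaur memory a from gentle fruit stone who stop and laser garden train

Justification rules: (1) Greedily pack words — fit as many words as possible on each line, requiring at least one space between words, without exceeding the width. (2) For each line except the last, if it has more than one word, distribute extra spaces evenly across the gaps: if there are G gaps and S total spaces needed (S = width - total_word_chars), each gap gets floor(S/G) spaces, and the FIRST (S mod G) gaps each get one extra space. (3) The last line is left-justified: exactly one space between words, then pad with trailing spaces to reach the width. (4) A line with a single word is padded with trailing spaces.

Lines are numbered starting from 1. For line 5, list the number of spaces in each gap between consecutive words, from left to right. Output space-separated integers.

Line 1: ['we', 'are'] (min_width=6, slack=8)
Line 2: ['dinosaur'] (min_width=8, slack=6)
Line 3: ['memory', 'a', 'from'] (min_width=13, slack=1)
Line 4: ['gentle', 'fruit'] (min_width=12, slack=2)
Line 5: ['stone', 'who', 'stop'] (min_width=14, slack=0)
Line 6: ['and', 'laser'] (min_width=9, slack=5)
Line 7: ['garden', 'train'] (min_width=12, slack=2)

Answer: 1 1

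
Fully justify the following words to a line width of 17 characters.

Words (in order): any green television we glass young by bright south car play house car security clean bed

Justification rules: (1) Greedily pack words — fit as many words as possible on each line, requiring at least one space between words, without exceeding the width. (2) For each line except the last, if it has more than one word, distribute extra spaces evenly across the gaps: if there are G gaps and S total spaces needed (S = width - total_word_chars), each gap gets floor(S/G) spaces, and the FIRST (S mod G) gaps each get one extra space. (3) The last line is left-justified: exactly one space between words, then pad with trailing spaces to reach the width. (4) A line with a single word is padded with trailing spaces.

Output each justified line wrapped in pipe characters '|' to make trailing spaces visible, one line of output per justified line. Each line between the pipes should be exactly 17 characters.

Line 1: ['any', 'green'] (min_width=9, slack=8)
Line 2: ['television', 'we'] (min_width=13, slack=4)
Line 3: ['glass', 'young', 'by'] (min_width=14, slack=3)
Line 4: ['bright', 'south', 'car'] (min_width=16, slack=1)
Line 5: ['play', 'house', 'car'] (min_width=14, slack=3)
Line 6: ['security', 'clean'] (min_width=14, slack=3)
Line 7: ['bed'] (min_width=3, slack=14)

Answer: |any         green|
|television     we|
|glass   young  by|
|bright  south car|
|play   house  car|
|security    clean|
|bed              |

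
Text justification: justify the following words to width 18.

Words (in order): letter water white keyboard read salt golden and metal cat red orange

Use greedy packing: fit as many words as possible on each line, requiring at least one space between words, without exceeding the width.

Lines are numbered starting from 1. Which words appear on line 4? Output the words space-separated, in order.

Answer: cat red orange

Derivation:
Line 1: ['letter', 'water', 'white'] (min_width=18, slack=0)
Line 2: ['keyboard', 'read', 'salt'] (min_width=18, slack=0)
Line 3: ['golden', 'and', 'metal'] (min_width=16, slack=2)
Line 4: ['cat', 'red', 'orange'] (min_width=14, slack=4)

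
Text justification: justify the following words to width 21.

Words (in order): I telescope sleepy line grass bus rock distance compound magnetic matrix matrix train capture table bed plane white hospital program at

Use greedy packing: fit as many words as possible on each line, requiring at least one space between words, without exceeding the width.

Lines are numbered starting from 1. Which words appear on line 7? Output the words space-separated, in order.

Line 1: ['I', 'telescope', 'sleepy'] (min_width=18, slack=3)
Line 2: ['line', 'grass', 'bus', 'rock'] (min_width=19, slack=2)
Line 3: ['distance', 'compound'] (min_width=17, slack=4)
Line 4: ['magnetic', 'matrix'] (min_width=15, slack=6)
Line 5: ['matrix', 'train', 'capture'] (min_width=20, slack=1)
Line 6: ['table', 'bed', 'plane', 'white'] (min_width=21, slack=0)
Line 7: ['hospital', 'program', 'at'] (min_width=19, slack=2)

Answer: hospital program at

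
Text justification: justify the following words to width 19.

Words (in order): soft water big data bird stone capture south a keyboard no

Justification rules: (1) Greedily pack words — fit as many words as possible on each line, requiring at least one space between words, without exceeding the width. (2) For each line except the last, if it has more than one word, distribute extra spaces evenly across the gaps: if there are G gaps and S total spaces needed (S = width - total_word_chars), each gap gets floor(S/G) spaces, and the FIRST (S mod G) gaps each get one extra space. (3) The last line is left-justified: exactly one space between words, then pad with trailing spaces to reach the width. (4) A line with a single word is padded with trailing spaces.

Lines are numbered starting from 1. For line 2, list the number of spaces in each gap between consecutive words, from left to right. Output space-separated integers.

Answer: 2 1

Derivation:
Line 1: ['soft', 'water', 'big', 'data'] (min_width=19, slack=0)
Line 2: ['bird', 'stone', 'capture'] (min_width=18, slack=1)
Line 3: ['south', 'a', 'keyboard', 'no'] (min_width=19, slack=0)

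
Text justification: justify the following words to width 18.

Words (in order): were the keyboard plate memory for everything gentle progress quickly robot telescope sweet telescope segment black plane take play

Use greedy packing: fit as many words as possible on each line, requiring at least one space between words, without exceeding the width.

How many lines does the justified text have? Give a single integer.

Answer: 8

Derivation:
Line 1: ['were', 'the', 'keyboard'] (min_width=17, slack=1)
Line 2: ['plate', 'memory', 'for'] (min_width=16, slack=2)
Line 3: ['everything', 'gentle'] (min_width=17, slack=1)
Line 4: ['progress', 'quickly'] (min_width=16, slack=2)
Line 5: ['robot', 'telescope'] (min_width=15, slack=3)
Line 6: ['sweet', 'telescope'] (min_width=15, slack=3)
Line 7: ['segment', 'black'] (min_width=13, slack=5)
Line 8: ['plane', 'take', 'play'] (min_width=15, slack=3)
Total lines: 8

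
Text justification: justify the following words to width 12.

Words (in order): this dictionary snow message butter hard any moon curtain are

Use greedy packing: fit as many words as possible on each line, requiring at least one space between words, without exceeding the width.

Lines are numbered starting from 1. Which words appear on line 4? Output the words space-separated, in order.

Line 1: ['this'] (min_width=4, slack=8)
Line 2: ['dictionary'] (min_width=10, slack=2)
Line 3: ['snow', 'message'] (min_width=12, slack=0)
Line 4: ['butter', 'hard'] (min_width=11, slack=1)
Line 5: ['any', 'moon'] (min_width=8, slack=4)
Line 6: ['curtain', 'are'] (min_width=11, slack=1)

Answer: butter hard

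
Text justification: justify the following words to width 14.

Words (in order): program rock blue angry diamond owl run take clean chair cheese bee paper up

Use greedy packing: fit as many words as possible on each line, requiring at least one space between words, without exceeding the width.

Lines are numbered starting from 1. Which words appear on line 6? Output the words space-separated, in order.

Line 1: ['program', 'rock'] (min_width=12, slack=2)
Line 2: ['blue', 'angry'] (min_width=10, slack=4)
Line 3: ['diamond', 'owl'] (min_width=11, slack=3)
Line 4: ['run', 'take', 'clean'] (min_width=14, slack=0)
Line 5: ['chair', 'cheese'] (min_width=12, slack=2)
Line 6: ['bee', 'paper', 'up'] (min_width=12, slack=2)

Answer: bee paper up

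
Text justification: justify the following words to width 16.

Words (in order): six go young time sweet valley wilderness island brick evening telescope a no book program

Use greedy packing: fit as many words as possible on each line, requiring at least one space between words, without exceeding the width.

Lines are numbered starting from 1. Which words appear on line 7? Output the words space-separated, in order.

Answer: telescope a no

Derivation:
Line 1: ['six', 'go', 'young'] (min_width=12, slack=4)
Line 2: ['time', 'sweet'] (min_width=10, slack=6)
Line 3: ['valley'] (min_width=6, slack=10)
Line 4: ['wilderness'] (min_width=10, slack=6)
Line 5: ['island', 'brick'] (min_width=12, slack=4)
Line 6: ['evening'] (min_width=7, slack=9)
Line 7: ['telescope', 'a', 'no'] (min_width=14, slack=2)
Line 8: ['book', 'program'] (min_width=12, slack=4)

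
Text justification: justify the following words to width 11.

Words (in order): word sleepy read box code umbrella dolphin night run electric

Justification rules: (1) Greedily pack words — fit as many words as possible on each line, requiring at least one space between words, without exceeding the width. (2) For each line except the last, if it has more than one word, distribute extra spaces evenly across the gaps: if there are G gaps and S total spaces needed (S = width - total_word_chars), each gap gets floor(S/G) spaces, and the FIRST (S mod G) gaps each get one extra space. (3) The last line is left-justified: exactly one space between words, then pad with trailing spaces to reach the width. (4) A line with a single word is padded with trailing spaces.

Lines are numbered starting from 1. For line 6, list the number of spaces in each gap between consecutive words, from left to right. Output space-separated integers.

Line 1: ['word', 'sleepy'] (min_width=11, slack=0)
Line 2: ['read', 'box'] (min_width=8, slack=3)
Line 3: ['code'] (min_width=4, slack=7)
Line 4: ['umbrella'] (min_width=8, slack=3)
Line 5: ['dolphin'] (min_width=7, slack=4)
Line 6: ['night', 'run'] (min_width=9, slack=2)
Line 7: ['electric'] (min_width=8, slack=3)

Answer: 3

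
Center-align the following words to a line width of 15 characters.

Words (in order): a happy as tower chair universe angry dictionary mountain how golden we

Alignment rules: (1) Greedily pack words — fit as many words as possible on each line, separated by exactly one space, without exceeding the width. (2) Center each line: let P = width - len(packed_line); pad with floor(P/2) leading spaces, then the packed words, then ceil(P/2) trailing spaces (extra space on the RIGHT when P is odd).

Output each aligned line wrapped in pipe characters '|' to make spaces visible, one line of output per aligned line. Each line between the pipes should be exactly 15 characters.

Answer: |  a happy as   |
|  tower chair  |
|universe angry |
|  dictionary   |
| mountain how  |
|   golden we   |

Derivation:
Line 1: ['a', 'happy', 'as'] (min_width=10, slack=5)
Line 2: ['tower', 'chair'] (min_width=11, slack=4)
Line 3: ['universe', 'angry'] (min_width=14, slack=1)
Line 4: ['dictionary'] (min_width=10, slack=5)
Line 5: ['mountain', 'how'] (min_width=12, slack=3)
Line 6: ['golden', 'we'] (min_width=9, slack=6)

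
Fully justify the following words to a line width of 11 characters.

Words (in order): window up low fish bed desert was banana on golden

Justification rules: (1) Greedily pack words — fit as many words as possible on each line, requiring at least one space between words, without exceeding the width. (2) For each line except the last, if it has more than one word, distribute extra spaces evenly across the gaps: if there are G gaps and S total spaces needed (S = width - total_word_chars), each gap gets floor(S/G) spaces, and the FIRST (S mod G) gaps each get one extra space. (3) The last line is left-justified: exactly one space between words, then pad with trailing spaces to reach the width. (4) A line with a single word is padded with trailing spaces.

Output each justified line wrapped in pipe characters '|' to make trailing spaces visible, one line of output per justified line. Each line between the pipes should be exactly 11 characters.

Answer: |window   up|
|low    fish|
|bed  desert|
|was  banana|
|on golden  |

Derivation:
Line 1: ['window', 'up'] (min_width=9, slack=2)
Line 2: ['low', 'fish'] (min_width=8, slack=3)
Line 3: ['bed', 'desert'] (min_width=10, slack=1)
Line 4: ['was', 'banana'] (min_width=10, slack=1)
Line 5: ['on', 'golden'] (min_width=9, slack=2)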